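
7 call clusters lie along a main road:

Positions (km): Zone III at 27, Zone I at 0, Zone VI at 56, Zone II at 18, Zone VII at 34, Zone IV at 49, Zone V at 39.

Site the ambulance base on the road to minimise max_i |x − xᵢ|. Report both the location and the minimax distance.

The 1-center on a line is the midpoint of the two extreme points: leftmost at 0, rightmost at 56.
Optimal location = (0 + 56)/2 = 28; maximum distance = (56 − 0)/2 = 28.

location 28, max distance 28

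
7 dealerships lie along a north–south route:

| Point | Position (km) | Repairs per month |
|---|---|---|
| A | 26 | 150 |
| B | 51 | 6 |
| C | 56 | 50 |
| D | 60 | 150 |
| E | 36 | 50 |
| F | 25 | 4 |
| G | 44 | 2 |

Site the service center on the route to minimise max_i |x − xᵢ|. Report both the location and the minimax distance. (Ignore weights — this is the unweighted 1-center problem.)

location 42.5, max distance 17.5

The 1-center on a line is the midpoint of the two extreme points: leftmost at 25, rightmost at 60.
Optimal location = (25 + 60)/2 = 42.5; maximum distance = (60 − 25)/2 = 17.5.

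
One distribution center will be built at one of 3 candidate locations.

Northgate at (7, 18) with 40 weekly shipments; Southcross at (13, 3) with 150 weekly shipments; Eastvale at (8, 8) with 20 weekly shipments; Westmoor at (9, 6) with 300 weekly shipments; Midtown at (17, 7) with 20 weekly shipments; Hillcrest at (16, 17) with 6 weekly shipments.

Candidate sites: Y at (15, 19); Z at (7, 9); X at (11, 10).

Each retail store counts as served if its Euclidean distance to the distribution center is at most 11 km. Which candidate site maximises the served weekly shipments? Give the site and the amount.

Coverage radius r = 11 km; a point is covered iff (Δx)²+(Δy)² ≤ 11² = 121.
  Y (15, 19): covers {Northgate, Hillcrest} → 46
  Z (7, 9): covers {Northgate, Southcross, Eastvale, Westmoor, Midtown} → 530
  X (11, 10): covers {Northgate, Southcross, Eastvale, Westmoor, Midtown, Hillcrest} → 536
Maximum coverage at X: 536 weekly shipments.

X, covering 536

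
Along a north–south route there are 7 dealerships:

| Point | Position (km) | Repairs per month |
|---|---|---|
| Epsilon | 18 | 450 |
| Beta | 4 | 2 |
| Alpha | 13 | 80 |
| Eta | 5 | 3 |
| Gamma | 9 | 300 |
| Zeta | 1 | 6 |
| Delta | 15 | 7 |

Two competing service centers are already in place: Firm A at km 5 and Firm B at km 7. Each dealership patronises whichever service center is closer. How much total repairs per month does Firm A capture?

The indifferent point is the midpoint (5+7)/2 = 6; dealerships left of it (closer to Firm A at 5) go to Firm A, those right go to Firm B.
  Zeta at 1 (w=6) → Firm A
  Beta at 4 (w=2) → Firm A
  Eta at 5 (w=3) → Firm A
  Gamma at 9 (w=300) → Firm B
  Alpha at 13 (w=80) → Firm B
  Delta at 15 (w=7) → Firm B
  Epsilon at 18 (w=450) → Firm B
Firm A captures 11; Firm B captures 837.

11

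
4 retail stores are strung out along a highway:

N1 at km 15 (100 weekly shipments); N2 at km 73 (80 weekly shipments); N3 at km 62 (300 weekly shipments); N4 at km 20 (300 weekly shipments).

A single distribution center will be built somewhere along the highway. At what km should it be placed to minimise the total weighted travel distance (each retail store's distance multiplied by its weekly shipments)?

x = 20

For a sum of weighted absolute distances on a line, the optimum is the weighted median (not the mean). Total weight W = 780; half-weight = 390.
Sort by position and accumulate weight:
  km 15 (N1, w=100) → cum 100
  km 20 (N4, w=300) → cum 400  ≥ 390 → median here
  km 62 (N3, w=300) → cum 700
  km 73 (N2, w=80) → cum 780
Optimal location: km 20.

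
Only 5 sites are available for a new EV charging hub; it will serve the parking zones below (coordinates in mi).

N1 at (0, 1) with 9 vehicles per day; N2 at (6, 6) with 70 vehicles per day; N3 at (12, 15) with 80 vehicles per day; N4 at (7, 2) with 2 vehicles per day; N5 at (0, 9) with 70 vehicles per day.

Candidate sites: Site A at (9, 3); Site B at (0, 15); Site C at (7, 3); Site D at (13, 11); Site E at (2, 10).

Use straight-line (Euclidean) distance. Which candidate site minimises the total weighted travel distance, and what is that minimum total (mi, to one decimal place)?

Site E, total 1548.8 mi

Total weighted distance at each candidate:
  Site A (9, 3): total = 2131.1
  Site B (0, 15): total = 2292.7
  Site C (7, 3): total = 1974.2
  Site D (13, 11): total = 2022.0
  Site E (2, 10): total = 1548.8
Minimum is at Site E with total 1548.8 mi.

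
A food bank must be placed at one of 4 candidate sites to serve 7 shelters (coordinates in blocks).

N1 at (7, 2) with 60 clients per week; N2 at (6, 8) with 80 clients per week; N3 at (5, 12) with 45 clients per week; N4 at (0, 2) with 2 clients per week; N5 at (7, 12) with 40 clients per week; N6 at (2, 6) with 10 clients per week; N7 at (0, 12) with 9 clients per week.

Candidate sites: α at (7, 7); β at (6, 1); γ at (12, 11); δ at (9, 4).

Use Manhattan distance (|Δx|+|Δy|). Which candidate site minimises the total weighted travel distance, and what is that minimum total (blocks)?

α, total 1167 blocks

Total weighted distance at each candidate:
  α (7, 7): total = 1167
  β (6, 1): total = 1957
  γ (12, 11): total = 2469
  δ (9, 4): total = 2005
Minimum is at α with total 1167 blocks.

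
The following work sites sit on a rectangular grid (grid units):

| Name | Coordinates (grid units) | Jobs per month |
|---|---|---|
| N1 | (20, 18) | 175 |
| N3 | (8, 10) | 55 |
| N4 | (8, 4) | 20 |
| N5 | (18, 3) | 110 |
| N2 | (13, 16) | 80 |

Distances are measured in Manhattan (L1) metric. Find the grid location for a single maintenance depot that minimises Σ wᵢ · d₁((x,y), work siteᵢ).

Manhattan distance separates: Σwᵢ(|x−xᵢ|+|y−yᵢ|) = Σwᵢ|x−xᵢ| + Σwᵢ|y−yᵢ|, so x and y are optimised independently as 1-D weighted medians.
Total weight W = 440; half = 220.
x-coordinate, sorted with cumulative weight:
  x=8 (N3, w=55) cum 55
  x=8 (N4, w=20) cum 75
  x=13 (N2, w=80) cum 155
  x=18 (N5, w=110) cum 265  ← median
  x=20 (N1, w=175) cum 440
⇒ x* = 18
y-coordinate, sorted with cumulative weight:
  y=3 (N5, w=110) cum 110
  y=4 (N4, w=20) cum 130
  y=10 (N3, w=55) cum 185
  y=16 (N2, w=80) cum 265  ← median
  y=18 (N1, w=175) cum 440
⇒ y* = 16

(18, 16)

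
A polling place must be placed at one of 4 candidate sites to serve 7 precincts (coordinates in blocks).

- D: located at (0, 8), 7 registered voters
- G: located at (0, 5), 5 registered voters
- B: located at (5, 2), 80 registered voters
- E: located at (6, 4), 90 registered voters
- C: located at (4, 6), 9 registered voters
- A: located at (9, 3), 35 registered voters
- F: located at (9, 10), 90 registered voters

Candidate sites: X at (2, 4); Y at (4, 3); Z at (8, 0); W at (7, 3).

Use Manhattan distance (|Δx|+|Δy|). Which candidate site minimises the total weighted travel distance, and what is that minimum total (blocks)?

Total weighted distance at each candidate:
  X (2, 4): total = 2303
  Y (4, 3): total = 1805
  Z (8, 0): total = 2337
  W (7, 3): total = 1483
Minimum is at W with total 1483 blocks.

W, total 1483 blocks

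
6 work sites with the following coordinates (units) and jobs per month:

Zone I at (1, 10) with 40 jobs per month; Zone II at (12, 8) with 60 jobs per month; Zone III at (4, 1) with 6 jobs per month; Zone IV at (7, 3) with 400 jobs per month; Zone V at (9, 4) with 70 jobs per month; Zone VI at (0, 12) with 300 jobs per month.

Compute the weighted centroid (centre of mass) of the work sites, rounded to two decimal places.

(4.81, 6.81)

The minimiser of Σwᵢ‖p−pᵢ‖² is the weighted centroid p* = (Σwᵢpᵢ)/(Σwᵢ).
Σwᵢ = 876.
Σwᵢxᵢ = 40·1 + 60·12 + 6·4 + 400·7 + 70·9 + 300·0 = 4214.
Σwᵢyᵢ = 40·10 + 60·8 + 6·1 + 400·3 + 70·4 + 300·12 = 5966.
x* = 4214/876 = 4.81, y* = 5966/876 = 6.81.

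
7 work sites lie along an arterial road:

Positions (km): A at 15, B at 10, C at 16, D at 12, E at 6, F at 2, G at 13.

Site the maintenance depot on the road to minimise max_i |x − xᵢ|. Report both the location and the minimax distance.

location 9, max distance 7

The 1-center on a line is the midpoint of the two extreme points: leftmost at 2, rightmost at 16.
Optimal location = (2 + 16)/2 = 9; maximum distance = (16 − 2)/2 = 7.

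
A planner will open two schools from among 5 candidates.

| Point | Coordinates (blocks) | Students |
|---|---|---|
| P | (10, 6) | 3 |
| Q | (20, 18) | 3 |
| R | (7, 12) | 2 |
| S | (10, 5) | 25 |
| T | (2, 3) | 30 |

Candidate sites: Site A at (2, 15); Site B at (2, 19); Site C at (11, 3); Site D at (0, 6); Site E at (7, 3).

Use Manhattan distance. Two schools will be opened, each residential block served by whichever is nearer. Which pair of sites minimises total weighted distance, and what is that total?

Evaluate every pair (each demand assigned to the nearer of the two):
  {Site C, Site E}: total = 327
  {Site C, Site D}: total = 335
  {Site B, Site E}: total = 368
  {Site A, Site E}: total = 372
  {Site D, Site E}: total = 395
  {Site A, Site C}: total = 436
  {Site B, Site C}: total = 438
  {Site A, Site D}: total = 534
  {Site B, Site D}: total = 536
  {Site A, Site B}: total = 934
Best pair: {Site C, Site E} with total 327.

{Site C, Site E}, total 327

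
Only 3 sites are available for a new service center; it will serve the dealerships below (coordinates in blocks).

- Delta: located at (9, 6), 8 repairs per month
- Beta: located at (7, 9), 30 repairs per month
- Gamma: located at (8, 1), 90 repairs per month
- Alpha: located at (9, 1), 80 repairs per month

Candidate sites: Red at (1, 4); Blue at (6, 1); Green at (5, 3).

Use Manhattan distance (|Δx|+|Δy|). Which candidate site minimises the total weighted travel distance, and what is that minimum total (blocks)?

Total weighted distance at each candidate:
  Red (1, 4): total = 2190
  Blue (6, 1): total = 754
  Green (5, 3): total = 1226
Minimum is at Blue with total 754 blocks.

Blue, total 754 blocks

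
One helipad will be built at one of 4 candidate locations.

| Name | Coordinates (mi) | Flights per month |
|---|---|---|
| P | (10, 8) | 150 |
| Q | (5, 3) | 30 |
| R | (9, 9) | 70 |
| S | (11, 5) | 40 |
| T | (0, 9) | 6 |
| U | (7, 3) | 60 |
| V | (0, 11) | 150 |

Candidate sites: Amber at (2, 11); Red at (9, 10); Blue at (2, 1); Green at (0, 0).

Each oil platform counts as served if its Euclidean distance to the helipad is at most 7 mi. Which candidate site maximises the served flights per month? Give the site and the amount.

Coverage radius r = 7 mi; a point is covered iff (Δx)²+(Δy)² ≤ 7² = 49.
  Amber (2, 11): covers {T, V} → 156
  Red (9, 10): covers {P, R, S} → 260
  Blue (2, 1): covers {Q, U} → 90
  Green (0, 0): covers {Q} → 30
Maximum coverage at Red: 260 flights per month.

Red, covering 260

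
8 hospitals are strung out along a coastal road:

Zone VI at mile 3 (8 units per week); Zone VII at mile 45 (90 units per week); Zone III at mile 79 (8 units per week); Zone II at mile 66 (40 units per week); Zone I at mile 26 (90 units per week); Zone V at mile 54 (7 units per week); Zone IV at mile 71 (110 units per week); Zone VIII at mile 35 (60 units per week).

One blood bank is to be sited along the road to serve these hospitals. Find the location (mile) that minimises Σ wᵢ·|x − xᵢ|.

For a sum of weighted absolute distances on a line, the optimum is the weighted median (not the mean). Total weight W = 413; half-weight = 206.5.
Sort by position and accumulate weight:
  mile 3 (Zone VI, w=8) → cum 8
  mile 26 (Zone I, w=90) → cum 98
  mile 35 (Zone VIII, w=60) → cum 158
  mile 45 (Zone VII, w=90) → cum 248  ≥ 206.5 → median here
  mile 54 (Zone V, w=7) → cum 255
  mile 66 (Zone II, w=40) → cum 295
  mile 71 (Zone IV, w=110) → cum 405
  mile 79 (Zone III, w=8) → cum 413
Optimal location: mile 45.

x = 45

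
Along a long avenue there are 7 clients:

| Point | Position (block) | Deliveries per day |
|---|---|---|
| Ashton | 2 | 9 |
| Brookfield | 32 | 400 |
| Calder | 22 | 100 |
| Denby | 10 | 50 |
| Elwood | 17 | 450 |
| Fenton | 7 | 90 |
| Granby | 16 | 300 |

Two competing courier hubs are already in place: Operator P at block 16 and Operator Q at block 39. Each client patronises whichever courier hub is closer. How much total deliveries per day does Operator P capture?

The indifferent point is the midpoint (16+39)/2 = 27.5; clients left of it (closer to Operator P at 16) go to Operator P, those right go to Operator Q.
  Ashton at 2 (w=9) → Operator P
  Fenton at 7 (w=90) → Operator P
  Denby at 10 (w=50) → Operator P
  Granby at 16 (w=300) → Operator P
  Elwood at 17 (w=450) → Operator P
  Calder at 22 (w=100) → Operator P
  Brookfield at 32 (w=400) → Operator Q
Operator P captures 999; Operator Q captures 400.

999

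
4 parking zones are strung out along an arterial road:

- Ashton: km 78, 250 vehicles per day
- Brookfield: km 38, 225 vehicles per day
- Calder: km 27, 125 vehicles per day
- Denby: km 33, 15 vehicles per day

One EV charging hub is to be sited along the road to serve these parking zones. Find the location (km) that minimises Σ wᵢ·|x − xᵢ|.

x = 38

For a sum of weighted absolute distances on a line, the optimum is the weighted median (not the mean). Total weight W = 615; half-weight = 307.5.
Sort by position and accumulate weight:
  km 27 (Calder, w=125) → cum 125
  km 33 (Denby, w=15) → cum 140
  km 38 (Brookfield, w=225) → cum 365  ≥ 307.5 → median here
  km 78 (Ashton, w=250) → cum 615
Optimal location: km 38.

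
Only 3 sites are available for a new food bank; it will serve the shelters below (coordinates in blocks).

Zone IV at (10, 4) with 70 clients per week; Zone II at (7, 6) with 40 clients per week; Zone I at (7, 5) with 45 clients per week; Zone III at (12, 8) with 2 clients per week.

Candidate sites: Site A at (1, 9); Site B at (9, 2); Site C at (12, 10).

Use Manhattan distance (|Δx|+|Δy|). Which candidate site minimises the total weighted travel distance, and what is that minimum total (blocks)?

Site B, total 693 blocks

Total weighted distance at each candidate:
  Site A (1, 9): total = 1814
  Site B (9, 2): total = 693
  Site C (12, 10): total = 1374
Minimum is at Site B with total 693 blocks.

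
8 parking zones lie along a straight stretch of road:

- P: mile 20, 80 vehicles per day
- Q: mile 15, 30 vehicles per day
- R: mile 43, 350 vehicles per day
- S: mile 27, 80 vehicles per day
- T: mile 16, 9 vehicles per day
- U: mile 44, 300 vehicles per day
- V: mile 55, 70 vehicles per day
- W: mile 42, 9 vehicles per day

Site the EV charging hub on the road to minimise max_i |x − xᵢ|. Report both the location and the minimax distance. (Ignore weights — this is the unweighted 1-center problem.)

The 1-center on a line is the midpoint of the two extreme points: leftmost at 15, rightmost at 55.
Optimal location = (15 + 55)/2 = 35; maximum distance = (55 − 15)/2 = 20.

location 35, max distance 20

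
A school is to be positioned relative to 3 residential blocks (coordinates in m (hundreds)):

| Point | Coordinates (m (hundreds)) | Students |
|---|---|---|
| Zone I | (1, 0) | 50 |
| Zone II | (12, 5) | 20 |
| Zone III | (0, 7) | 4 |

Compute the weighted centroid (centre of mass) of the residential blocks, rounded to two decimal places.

The minimiser of Σwᵢ‖p−pᵢ‖² is the weighted centroid p* = (Σwᵢpᵢ)/(Σwᵢ).
Σwᵢ = 74.
Σwᵢxᵢ = 50·1 + 20·12 + 4·0 = 290.
Σwᵢyᵢ = 50·0 + 20·5 + 4·7 = 128.
x* = 290/74 = 3.92, y* = 128/74 = 1.73.

(3.92, 1.73)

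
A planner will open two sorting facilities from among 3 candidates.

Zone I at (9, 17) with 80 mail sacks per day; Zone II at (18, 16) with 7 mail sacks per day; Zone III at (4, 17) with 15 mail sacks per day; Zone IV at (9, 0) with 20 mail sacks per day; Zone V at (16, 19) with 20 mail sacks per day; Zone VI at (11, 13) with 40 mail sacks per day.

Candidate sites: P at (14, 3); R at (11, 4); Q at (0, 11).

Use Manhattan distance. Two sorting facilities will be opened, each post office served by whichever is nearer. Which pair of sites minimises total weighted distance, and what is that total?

{R, Q}, total 2363

Evaluate every pair (each demand assigned to the nearer of the two):
  {R, Q}: total = 2363
  {P, R}: total = 2459
  {P, Q}: total = 2509
Best pair: {R, Q} with total 2363.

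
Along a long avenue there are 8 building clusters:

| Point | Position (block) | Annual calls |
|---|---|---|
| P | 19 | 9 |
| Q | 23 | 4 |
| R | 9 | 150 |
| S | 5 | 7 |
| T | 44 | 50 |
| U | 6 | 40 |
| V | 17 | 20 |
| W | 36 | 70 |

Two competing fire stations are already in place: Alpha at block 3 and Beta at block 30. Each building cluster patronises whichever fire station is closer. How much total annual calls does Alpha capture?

The indifferent point is the midpoint (3+30)/2 = 16.5; building clusters left of it (closer to Alpha at 3) go to Alpha, those right go to Beta.
  S at 5 (w=7) → Alpha
  U at 6 (w=40) → Alpha
  R at 9 (w=150) → Alpha
  V at 17 (w=20) → Beta
  P at 19 (w=9) → Beta
  Q at 23 (w=4) → Beta
  W at 36 (w=70) → Beta
  T at 44 (w=50) → Beta
Alpha captures 197; Beta captures 153.

197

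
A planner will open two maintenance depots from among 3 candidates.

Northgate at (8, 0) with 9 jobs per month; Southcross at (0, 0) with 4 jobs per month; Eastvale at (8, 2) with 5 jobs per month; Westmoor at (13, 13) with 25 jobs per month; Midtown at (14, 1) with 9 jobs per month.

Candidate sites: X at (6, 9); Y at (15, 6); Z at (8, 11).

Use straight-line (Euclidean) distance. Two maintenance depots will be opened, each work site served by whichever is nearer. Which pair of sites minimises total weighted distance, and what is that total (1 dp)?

{Y, Z}, total 358.2

Evaluate every pair (each demand assigned to the nearer of the two):
  {Y, Z}: total = 358.2
  {X, Y}: total = 390.5
  {X, Z}: total = 399.1
Best pair: {Y, Z} with total 358.2.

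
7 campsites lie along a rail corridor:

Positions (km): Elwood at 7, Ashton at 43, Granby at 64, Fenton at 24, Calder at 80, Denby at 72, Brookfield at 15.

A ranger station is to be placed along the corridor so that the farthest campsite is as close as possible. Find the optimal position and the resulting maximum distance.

The 1-center on a line is the midpoint of the two extreme points: leftmost at 7, rightmost at 80.
Optimal location = (7 + 80)/2 = 43.5; maximum distance = (80 − 7)/2 = 36.5.

location 43.5, max distance 36.5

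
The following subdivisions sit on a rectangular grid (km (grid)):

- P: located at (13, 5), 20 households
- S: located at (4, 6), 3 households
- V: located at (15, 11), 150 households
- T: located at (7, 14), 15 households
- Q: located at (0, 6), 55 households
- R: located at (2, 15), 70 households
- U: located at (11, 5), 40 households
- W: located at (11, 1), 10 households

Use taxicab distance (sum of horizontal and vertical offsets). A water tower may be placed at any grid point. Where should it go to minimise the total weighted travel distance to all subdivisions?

(11, 11)

Manhattan distance separates: Σwᵢ(|x−xᵢ|+|y−yᵢ|) = Σwᵢ|x−xᵢ| + Σwᵢ|y−yᵢ|, so x and y are optimised independently as 1-D weighted medians.
Total weight W = 363; half = 181.5.
x-coordinate, sorted with cumulative weight:
  x=0 (Q, w=55) cum 55
  x=2 (R, w=70) cum 125
  x=4 (S, w=3) cum 128
  x=7 (T, w=15) cum 143
  x=11 (U, w=40) cum 183  ← median
  x=11 (W, w=10) cum 193
  x=13 (P, w=20) cum 213
  x=15 (V, w=150) cum 363
⇒ x* = 11
y-coordinate, sorted with cumulative weight:
  y=1 (W, w=10) cum 10
  y=5 (P, w=20) cum 30
  y=5 (U, w=40) cum 70
  y=6 (S, w=3) cum 73
  y=6 (Q, w=55) cum 128
  y=11 (V, w=150) cum 278  ← median
  y=14 (T, w=15) cum 293
  y=15 (R, w=70) cum 363
⇒ y* = 11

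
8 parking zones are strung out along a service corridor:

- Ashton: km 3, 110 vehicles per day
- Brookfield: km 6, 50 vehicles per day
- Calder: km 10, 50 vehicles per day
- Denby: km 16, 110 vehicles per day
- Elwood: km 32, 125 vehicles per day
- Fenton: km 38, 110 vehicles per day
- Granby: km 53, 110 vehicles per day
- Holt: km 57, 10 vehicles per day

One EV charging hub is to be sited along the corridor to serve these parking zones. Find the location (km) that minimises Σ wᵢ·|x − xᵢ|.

x = 32

For a sum of weighted absolute distances on a line, the optimum is the weighted median (not the mean). Total weight W = 675; half-weight = 337.5.
Sort by position and accumulate weight:
  km 3 (Ashton, w=110) → cum 110
  km 6 (Brookfield, w=50) → cum 160
  km 10 (Calder, w=50) → cum 210
  km 16 (Denby, w=110) → cum 320
  km 32 (Elwood, w=125) → cum 445  ≥ 337.5 → median here
  km 38 (Fenton, w=110) → cum 555
  km 53 (Granby, w=110) → cum 665
  km 57 (Holt, w=10) → cum 675
Optimal location: km 32.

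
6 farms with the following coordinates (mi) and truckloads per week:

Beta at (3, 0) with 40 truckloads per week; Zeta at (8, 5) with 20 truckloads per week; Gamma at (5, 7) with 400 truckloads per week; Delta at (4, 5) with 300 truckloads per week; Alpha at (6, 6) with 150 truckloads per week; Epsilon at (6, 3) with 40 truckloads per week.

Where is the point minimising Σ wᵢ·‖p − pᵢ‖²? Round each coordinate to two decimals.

(4.86, 5.71)

The minimiser of Σwᵢ‖p−pᵢ‖² is the weighted centroid p* = (Σwᵢpᵢ)/(Σwᵢ).
Σwᵢ = 950.
Σwᵢxᵢ = 40·3 + 20·8 + 400·5 + 300·4 + 150·6 + 40·6 = 4620.
Σwᵢyᵢ = 40·0 + 20·5 + 400·7 + 300·5 + 150·6 + 40·3 = 5420.
x* = 4620/950 = 4.86, y* = 5420/950 = 5.71.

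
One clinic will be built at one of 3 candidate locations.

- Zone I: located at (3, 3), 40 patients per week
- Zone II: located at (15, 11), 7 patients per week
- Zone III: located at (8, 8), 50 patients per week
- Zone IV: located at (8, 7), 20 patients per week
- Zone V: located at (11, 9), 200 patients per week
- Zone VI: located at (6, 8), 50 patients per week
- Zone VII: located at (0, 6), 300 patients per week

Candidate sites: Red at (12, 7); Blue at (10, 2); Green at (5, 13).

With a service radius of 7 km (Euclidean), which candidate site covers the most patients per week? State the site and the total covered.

Coverage radius r = 7 km; a point is covered iff (Δx)²+(Δy)² ≤ 7² = 49.
  Red (12, 7): covers {Zone II, Zone III, Zone IV, Zone V, Zone VI} → 327
  Blue (10, 2): covers {Zone III, Zone IV} → 70
  Green (5, 13): covers {Zone III, Zone IV, Zone VI} → 120
Maximum coverage at Red: 327 patients per week.

Red, covering 327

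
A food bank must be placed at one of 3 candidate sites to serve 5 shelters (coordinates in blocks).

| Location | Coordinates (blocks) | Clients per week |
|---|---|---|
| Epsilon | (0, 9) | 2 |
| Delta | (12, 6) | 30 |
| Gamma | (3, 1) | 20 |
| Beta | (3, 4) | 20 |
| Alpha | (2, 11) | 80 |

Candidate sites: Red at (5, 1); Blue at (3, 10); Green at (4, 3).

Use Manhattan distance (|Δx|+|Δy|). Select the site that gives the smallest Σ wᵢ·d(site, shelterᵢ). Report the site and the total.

Blue, total 858 blocks

Total weighted distance at each candidate:
  Red (5, 1): total = 1566
  Blue (3, 10): total = 858
  Green (4, 3): total = 1250
Minimum is at Blue with total 858 blocks.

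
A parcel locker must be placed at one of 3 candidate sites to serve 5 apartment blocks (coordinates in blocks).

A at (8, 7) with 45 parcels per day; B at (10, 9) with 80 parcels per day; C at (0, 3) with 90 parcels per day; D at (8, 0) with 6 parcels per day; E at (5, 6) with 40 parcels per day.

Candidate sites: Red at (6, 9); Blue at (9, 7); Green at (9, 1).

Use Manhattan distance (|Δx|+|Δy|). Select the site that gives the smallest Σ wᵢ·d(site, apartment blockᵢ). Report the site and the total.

Blue, total 1703 blocks

Total weighted distance at each candidate:
  Red (6, 9): total = 1806
  Blue (9, 7): total = 1703
  Green (9, 1): total = 2397
Minimum is at Blue with total 1703 blocks.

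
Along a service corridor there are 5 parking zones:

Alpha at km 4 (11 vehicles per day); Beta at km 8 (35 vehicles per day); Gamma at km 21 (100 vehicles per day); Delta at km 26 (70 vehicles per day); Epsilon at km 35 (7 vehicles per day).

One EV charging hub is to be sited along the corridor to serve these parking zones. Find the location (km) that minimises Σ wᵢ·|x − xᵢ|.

x = 21

For a sum of weighted absolute distances on a line, the optimum is the weighted median (not the mean). Total weight W = 223; half-weight = 111.5.
Sort by position and accumulate weight:
  km 4 (Alpha, w=11) → cum 11
  km 8 (Beta, w=35) → cum 46
  km 21 (Gamma, w=100) → cum 146  ≥ 111.5 → median here
  km 26 (Delta, w=70) → cum 216
  km 35 (Epsilon, w=7) → cum 223
Optimal location: km 21.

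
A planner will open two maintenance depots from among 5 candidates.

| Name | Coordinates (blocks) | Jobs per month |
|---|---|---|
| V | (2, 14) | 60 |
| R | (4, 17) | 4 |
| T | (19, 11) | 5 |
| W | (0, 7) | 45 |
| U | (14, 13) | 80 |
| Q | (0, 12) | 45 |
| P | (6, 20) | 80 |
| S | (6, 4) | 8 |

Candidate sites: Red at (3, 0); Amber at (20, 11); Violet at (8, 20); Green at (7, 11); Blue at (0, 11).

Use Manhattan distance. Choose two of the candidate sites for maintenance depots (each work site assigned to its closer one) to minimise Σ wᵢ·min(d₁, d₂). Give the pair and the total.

Evaluate every pair (each demand assigned to the nearer of the two):
  {Violet, Blue}: total = 1952
  {Green, Blue}: total = 2205
  {Violet, Green}: total = 2367
  {Amber, Blue}: total = 2514
  {Amber, Green}: total = 2880
  {Red, Green}: total = 2962
  {Red, Blue}: total = 3196
  {Red, Violet}: total = 3229
  {Amber, Violet}: total = 3362
  {Red, Amber}: total = 4638
Best pair: {Violet, Blue} with total 1952.

{Violet, Blue}, total 1952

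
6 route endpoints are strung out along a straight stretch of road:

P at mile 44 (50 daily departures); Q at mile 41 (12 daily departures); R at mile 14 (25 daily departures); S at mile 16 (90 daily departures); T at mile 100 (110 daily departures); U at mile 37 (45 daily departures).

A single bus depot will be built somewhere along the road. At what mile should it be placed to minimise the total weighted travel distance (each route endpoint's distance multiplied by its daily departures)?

For a sum of weighted absolute distances on a line, the optimum is the weighted median (not the mean). Total weight W = 332; half-weight = 166.
Sort by position and accumulate weight:
  mile 14 (R, w=25) → cum 25
  mile 16 (S, w=90) → cum 115
  mile 37 (U, w=45) → cum 160
  mile 41 (Q, w=12) → cum 172  ≥ 166 → median here
  mile 44 (P, w=50) → cum 222
  mile 100 (T, w=110) → cum 332
Optimal location: mile 41.

x = 41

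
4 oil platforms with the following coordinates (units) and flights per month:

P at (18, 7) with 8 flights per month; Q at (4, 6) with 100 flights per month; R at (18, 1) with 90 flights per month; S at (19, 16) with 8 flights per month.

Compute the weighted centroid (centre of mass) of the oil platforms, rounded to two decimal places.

(11.24, 4.24)

The minimiser of Σwᵢ‖p−pᵢ‖² is the weighted centroid p* = (Σwᵢpᵢ)/(Σwᵢ).
Σwᵢ = 206.
Σwᵢxᵢ = 8·18 + 100·4 + 90·18 + 8·19 = 2316.
Σwᵢyᵢ = 8·7 + 100·6 + 90·1 + 8·16 = 874.
x* = 2316/206 = 11.24, y* = 874/206 = 4.24.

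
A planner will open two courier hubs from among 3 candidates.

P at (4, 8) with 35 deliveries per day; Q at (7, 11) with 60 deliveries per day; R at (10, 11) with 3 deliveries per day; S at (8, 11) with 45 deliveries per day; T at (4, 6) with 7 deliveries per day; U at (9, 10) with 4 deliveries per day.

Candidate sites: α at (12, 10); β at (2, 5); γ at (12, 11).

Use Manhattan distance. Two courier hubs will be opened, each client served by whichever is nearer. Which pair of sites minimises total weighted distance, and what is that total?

Evaluate every pair (each demand assigned to the nearer of the two):
  {β, γ}: total = 698
  {α, β}: total = 802
  {α, γ}: total = 932
Best pair: {β, γ} with total 698.

{β, γ}, total 698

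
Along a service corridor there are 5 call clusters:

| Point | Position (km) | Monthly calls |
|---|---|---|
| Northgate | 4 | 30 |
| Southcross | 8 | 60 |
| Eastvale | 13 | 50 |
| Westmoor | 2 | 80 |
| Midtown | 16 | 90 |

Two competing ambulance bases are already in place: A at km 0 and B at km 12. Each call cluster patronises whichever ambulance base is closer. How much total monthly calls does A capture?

The indifferent point is the midpoint (0+12)/2 = 6; call clusters left of it (closer to A at 0) go to A, those right go to B.
  Westmoor at 2 (w=80) → A
  Northgate at 4 (w=30) → A
  Southcross at 8 (w=60) → B
  Eastvale at 13 (w=50) → B
  Midtown at 16 (w=90) → B
A captures 110; B captures 200.

110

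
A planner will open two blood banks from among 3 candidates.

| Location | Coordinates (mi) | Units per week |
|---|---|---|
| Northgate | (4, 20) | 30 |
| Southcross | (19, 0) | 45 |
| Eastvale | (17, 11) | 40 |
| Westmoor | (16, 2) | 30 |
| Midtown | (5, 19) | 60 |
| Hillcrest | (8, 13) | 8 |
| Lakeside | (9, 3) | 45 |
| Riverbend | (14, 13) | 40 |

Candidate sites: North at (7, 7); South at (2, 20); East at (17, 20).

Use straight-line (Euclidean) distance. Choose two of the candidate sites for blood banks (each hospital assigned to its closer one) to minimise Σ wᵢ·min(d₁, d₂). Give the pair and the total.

Evaluate every pair (each demand assigned to the nearer of the two):
  {North, South}: total = 2233.3
  {North, East}: total = 2961.1
  {South, East}: total = 3260.8
Best pair: {North, South} with total 2233.3.

{North, South}, total 2233.3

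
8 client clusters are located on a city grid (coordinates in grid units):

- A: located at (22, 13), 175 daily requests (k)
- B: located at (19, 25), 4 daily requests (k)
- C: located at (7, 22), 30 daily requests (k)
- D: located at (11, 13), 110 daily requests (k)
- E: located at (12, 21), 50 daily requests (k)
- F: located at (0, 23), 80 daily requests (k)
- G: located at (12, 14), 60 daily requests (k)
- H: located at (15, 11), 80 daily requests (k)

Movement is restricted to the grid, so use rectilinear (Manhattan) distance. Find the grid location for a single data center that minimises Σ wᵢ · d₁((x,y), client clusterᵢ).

Manhattan distance separates: Σwᵢ(|x−xᵢ|+|y−yᵢ|) = Σwᵢ|x−xᵢ| + Σwᵢ|y−yᵢ|, so x and y are optimised independently as 1-D weighted medians.
Total weight W = 589; half = 294.5.
x-coordinate, sorted with cumulative weight:
  x=0 (F, w=80) cum 80
  x=7 (C, w=30) cum 110
  x=11 (D, w=110) cum 220
  x=12 (E, w=50) cum 270
  x=12 (G, w=60) cum 330  ← median
  x=15 (H, w=80) cum 410
  x=19 (B, w=4) cum 414
  x=22 (A, w=175) cum 589
⇒ x* = 12
y-coordinate, sorted with cumulative weight:
  y=11 (H, w=80) cum 80
  y=13 (A, w=175) cum 255
  y=13 (D, w=110) cum 365  ← median
  y=14 (G, w=60) cum 425
  y=21 (E, w=50) cum 475
  y=22 (C, w=30) cum 505
  y=23 (F, w=80) cum 585
  y=25 (B, w=4) cum 589
⇒ y* = 13

(12, 13)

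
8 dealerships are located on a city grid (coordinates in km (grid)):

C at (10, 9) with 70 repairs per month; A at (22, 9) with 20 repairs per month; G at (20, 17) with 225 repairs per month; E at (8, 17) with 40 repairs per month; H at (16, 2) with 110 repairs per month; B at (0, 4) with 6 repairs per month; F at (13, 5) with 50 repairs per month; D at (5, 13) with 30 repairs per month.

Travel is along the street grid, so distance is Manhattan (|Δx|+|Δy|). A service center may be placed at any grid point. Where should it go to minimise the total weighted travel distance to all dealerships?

(16, 13)

Manhattan distance separates: Σwᵢ(|x−xᵢ|+|y−yᵢ|) = Σwᵢ|x−xᵢ| + Σwᵢ|y−yᵢ|, so x and y are optimised independently as 1-D weighted medians.
Total weight W = 551; half = 275.5.
x-coordinate, sorted with cumulative weight:
  x=0 (B, w=6) cum 6
  x=5 (D, w=30) cum 36
  x=8 (E, w=40) cum 76
  x=10 (C, w=70) cum 146
  x=13 (F, w=50) cum 196
  x=16 (H, w=110) cum 306  ← median
  x=20 (G, w=225) cum 531
  x=22 (A, w=20) cum 551
⇒ x* = 16
y-coordinate, sorted with cumulative weight:
  y=2 (H, w=110) cum 110
  y=4 (B, w=6) cum 116
  y=5 (F, w=50) cum 166
  y=9 (C, w=70) cum 236
  y=9 (A, w=20) cum 256
  y=13 (D, w=30) cum 286  ← median
  y=17 (G, w=225) cum 511
  y=17 (E, w=40) cum 551
⇒ y* = 13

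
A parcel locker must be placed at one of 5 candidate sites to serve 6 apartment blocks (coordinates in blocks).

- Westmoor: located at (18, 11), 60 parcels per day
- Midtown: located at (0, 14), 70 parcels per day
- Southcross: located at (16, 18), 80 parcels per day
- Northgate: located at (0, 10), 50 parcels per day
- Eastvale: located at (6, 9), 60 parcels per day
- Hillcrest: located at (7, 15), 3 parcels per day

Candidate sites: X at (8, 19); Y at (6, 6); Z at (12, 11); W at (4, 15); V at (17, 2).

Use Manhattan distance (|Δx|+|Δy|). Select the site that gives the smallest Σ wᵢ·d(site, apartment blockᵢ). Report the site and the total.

Total weighted distance at each candidate:
  X (8, 19): total = 4295
  Y (6, 6): total = 4470
  Z (12, 11): total = 3447
  W (4, 15): total = 3569
  V (17, 2): total = 6389
Minimum is at Z with total 3447 blocks.

Z, total 3447 blocks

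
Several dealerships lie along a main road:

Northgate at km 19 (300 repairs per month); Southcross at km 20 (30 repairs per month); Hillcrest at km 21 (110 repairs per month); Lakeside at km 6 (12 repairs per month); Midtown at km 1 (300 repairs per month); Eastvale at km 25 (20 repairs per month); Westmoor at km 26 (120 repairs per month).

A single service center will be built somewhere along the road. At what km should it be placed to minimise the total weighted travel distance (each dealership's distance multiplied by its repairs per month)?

x = 19

For a sum of weighted absolute distances on a line, the optimum is the weighted median (not the mean). Total weight W = 892; half-weight = 446.
Sort by position and accumulate weight:
  km 1 (Midtown, w=300) → cum 300
  km 6 (Lakeside, w=12) → cum 312
  km 19 (Northgate, w=300) → cum 612  ≥ 446 → median here
  km 20 (Southcross, w=30) → cum 642
  km 21 (Hillcrest, w=110) → cum 752
  km 25 (Eastvale, w=20) → cum 772
  km 26 (Westmoor, w=120) → cum 892
Optimal location: km 19.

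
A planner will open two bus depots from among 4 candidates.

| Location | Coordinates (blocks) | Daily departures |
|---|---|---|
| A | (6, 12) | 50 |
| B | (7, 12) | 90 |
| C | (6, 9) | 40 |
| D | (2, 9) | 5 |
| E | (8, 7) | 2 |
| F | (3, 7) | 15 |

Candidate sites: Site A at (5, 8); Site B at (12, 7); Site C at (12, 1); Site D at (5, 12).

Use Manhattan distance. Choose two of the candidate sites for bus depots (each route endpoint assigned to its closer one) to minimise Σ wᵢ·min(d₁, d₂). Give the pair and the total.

Evaluate every pair (each demand assigned to the nearer of the two):
  {Site A, Site D}: total = 383
  {Site B, Site D}: total = 533
  {Site C, Site D}: total = 541
  {Site A, Site B}: total = 943
  {Site A, Site C}: total = 943
  {Site B, Site C}: total = 1973
Best pair: {Site A, Site D} with total 383.

{Site A, Site D}, total 383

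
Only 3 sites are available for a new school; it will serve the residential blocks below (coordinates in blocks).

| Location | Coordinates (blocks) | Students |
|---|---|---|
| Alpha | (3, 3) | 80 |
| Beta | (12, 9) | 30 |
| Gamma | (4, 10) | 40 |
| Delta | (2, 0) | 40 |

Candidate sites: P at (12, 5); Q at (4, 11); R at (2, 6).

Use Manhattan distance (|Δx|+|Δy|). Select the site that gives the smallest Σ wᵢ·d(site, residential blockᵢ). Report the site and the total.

R, total 1190 blocks

Total weighted distance at each candidate:
  P (12, 5): total = 2120
  Q (4, 11): total = 1580
  R (2, 6): total = 1190
Minimum is at R with total 1190 blocks.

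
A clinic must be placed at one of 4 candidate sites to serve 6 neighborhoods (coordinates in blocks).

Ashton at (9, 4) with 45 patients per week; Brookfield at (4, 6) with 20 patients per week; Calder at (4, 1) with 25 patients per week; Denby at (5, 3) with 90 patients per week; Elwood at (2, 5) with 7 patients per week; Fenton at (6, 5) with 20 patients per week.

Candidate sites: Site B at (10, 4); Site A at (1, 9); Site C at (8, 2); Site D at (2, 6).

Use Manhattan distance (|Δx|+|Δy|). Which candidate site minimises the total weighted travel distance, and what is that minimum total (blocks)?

Total weighted distance at each candidate:
  Site B (10, 4): total = 1133
  Site A (1, 9): total = 2095
  Site C (8, 2): total = 943
  Site D (2, 6): total = 1267
Minimum is at Site C with total 943 blocks.

Site C, total 943 blocks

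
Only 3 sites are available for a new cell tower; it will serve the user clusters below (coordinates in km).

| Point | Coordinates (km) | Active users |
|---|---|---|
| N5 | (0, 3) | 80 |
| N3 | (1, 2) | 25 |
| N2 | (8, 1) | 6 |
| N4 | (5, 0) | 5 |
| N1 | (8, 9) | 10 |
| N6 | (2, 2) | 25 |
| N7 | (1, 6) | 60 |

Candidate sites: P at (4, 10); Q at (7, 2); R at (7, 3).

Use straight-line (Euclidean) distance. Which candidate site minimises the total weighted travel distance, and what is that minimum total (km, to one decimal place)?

Total weighted distance at each candidate:
  P (4, 10): total = 1515.3
  Q (7, 2): total = 1366.7
  R (7, 3): total = 1334.3
Minimum is at R with total 1334.3 km.

R, total 1334.3 km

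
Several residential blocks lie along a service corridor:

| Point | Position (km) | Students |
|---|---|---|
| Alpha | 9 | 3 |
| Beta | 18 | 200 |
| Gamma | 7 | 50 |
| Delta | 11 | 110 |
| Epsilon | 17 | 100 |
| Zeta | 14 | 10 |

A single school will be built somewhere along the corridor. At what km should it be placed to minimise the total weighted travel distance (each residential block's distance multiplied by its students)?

For a sum of weighted absolute distances on a line, the optimum is the weighted median (not the mean). Total weight W = 473; half-weight = 236.5.
Sort by position and accumulate weight:
  km 7 (Gamma, w=50) → cum 50
  km 9 (Alpha, w=3) → cum 53
  km 11 (Delta, w=110) → cum 163
  km 14 (Zeta, w=10) → cum 173
  km 17 (Epsilon, w=100) → cum 273  ≥ 236.5 → median here
  km 18 (Beta, w=200) → cum 473
Optimal location: km 17.

x = 17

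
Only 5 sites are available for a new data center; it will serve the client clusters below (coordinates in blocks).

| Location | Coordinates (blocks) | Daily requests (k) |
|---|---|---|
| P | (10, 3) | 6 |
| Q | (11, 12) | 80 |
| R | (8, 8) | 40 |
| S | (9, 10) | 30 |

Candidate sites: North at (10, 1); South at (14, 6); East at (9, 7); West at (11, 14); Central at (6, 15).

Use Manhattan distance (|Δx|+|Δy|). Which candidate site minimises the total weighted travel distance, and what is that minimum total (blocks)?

East, total 760 blocks

Total weighted distance at each candidate:
  North (10, 1): total = 1632
  South (14, 6): total = 1352
  East (9, 7): total = 760
  West (11, 14): total = 772
  Central (6, 15): total = 1336
Minimum is at East with total 760 blocks.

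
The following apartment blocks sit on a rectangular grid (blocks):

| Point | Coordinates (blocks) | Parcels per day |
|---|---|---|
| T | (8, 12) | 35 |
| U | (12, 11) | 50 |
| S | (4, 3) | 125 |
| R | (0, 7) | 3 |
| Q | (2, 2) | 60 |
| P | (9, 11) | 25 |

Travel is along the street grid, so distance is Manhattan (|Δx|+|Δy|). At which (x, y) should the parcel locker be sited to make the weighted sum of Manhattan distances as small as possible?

Manhattan distance separates: Σwᵢ(|x−xᵢ|+|y−yᵢ|) = Σwᵢ|x−xᵢ| + Σwᵢ|y−yᵢ|, so x and y are optimised independently as 1-D weighted medians.
Total weight W = 298; half = 149.
x-coordinate, sorted with cumulative weight:
  x=0 (R, w=3) cum 3
  x=2 (Q, w=60) cum 63
  x=4 (S, w=125) cum 188  ← median
  x=8 (T, w=35) cum 223
  x=9 (P, w=25) cum 248
  x=12 (U, w=50) cum 298
⇒ x* = 4
y-coordinate, sorted with cumulative weight:
  y=2 (Q, w=60) cum 60
  y=3 (S, w=125) cum 185  ← median
  y=7 (R, w=3) cum 188
  y=11 (U, w=50) cum 238
  y=11 (P, w=25) cum 263
  y=12 (T, w=35) cum 298
⇒ y* = 3

(4, 3)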